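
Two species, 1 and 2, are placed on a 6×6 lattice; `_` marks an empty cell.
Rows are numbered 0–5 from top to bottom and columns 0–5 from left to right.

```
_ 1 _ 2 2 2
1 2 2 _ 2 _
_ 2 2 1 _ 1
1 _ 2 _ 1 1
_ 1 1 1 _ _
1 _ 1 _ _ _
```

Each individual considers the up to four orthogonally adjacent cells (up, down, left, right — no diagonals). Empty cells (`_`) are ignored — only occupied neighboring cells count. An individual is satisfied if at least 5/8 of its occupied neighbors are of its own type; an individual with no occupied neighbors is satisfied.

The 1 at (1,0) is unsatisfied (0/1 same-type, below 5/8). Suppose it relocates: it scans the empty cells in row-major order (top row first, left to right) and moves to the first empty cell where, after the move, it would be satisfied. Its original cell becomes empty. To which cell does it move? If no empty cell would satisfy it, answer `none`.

(0,0)

Vacating (1,0). Empty cells in order:
  (0,0): 1/1 same-type → satisfied — stop here.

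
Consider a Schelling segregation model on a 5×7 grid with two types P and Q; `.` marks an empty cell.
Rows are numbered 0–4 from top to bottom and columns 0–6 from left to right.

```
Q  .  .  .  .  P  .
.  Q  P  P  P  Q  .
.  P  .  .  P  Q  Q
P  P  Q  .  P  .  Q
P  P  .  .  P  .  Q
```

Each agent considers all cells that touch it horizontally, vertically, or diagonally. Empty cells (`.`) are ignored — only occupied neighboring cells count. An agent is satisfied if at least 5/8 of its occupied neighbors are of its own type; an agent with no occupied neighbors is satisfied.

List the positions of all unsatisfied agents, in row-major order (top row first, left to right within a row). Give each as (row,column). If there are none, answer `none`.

(0,5), (1,1), (1,4), (1,5), (2,1), (2,4), (2,5), (3,2)

Row 0: (0,0)Q 1/1 ok · (0,5)P 1/2 unhappy
Row 1: (1,1)Q 1/3 unhappy · (1,2)P 2/3 ok · (1,3)P 3/3 ok · (1,4)P 3/5 unhappy · (1,5)Q 2/5 unhappy
Row 2: (2,1)P 3/5 unhappy · (2,4)P 3/5 unhappy · (2,5)Q 3/6 unhappy · (2,6)Q 3/3 ok
Row 3: (3,0)P 4/4 ok · (3,1)P 4/5 ok · (3,2)Q 0/3 unhappy · (3,4)P 2/3 ok · (3,6)Q 3/3 ok
Row 4: (4,0)P 3/3 ok · (4,1)P 3/4 ok · (4,4)P 1/1 ok · (4,6)Q 1/1 ok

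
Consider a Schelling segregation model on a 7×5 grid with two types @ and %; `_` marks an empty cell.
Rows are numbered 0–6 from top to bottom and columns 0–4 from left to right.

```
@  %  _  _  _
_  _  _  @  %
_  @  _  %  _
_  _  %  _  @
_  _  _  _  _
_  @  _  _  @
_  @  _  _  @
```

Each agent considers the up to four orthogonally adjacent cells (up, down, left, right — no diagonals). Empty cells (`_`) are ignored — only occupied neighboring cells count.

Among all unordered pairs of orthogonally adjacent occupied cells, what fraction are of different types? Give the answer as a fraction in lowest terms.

3/5

Scan each occupied cell's neighbors to the right and below so each pair is counted once.
Row 0: @(0,0)–%(0,1)≠  → 1/1 unlike.
Row 1: @(1,3)–%(1,4)≠ @(1,3)–%(2,3)≠  → 2/2 unlike.
Row 5: @(5,1)–@(6,1)= @(5,4)–@(6,4)=  → 0/2 unlike.
Total adjacent occupied pairs: 5; unlike-type pairs: 3.
3/5 is already in lowest terms.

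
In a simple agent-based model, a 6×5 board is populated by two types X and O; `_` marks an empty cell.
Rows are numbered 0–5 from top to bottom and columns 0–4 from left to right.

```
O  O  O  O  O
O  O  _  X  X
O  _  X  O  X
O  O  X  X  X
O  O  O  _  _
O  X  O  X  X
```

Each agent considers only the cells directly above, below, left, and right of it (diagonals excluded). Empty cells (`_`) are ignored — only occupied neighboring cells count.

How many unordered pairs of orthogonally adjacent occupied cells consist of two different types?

Scan each occupied cell's neighbors to the right and below so each pair is counted once.
From row 0: 2 unlike of 8 pairs (running 2/8).
From row 1: 1 unlike of 5 pairs (running 3/13).
From row 2: 3 unlike of 6 pairs (running 6/19).
From row 3: 2 unlike of 7 pairs (running 8/26).
From row 4: 1 unlike of 5 pairs (running 9/31).
From row 5: 3 unlike of 4 pairs (running 12/35).
Total adjacent occupied pairs: 35; unlike-type pairs: 12.

12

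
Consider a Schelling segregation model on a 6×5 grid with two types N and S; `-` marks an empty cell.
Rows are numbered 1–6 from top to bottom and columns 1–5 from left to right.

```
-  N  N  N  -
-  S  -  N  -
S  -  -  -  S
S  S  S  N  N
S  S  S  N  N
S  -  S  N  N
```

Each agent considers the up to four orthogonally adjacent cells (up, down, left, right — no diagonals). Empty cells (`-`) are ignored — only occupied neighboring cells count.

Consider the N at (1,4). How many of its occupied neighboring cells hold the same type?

2

Occupied neighbors of (1,4): (2,4)=N, (1,3)=N.
Same type (N): 2 of 2.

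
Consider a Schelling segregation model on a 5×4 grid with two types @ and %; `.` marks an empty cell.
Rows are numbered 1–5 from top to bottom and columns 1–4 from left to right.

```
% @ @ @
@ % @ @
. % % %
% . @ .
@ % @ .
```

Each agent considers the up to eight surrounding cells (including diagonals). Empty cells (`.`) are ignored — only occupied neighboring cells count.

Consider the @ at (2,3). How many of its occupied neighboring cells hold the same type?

4

Occupied neighbors of (2,3): (1,2)=@, (1,3)=@, (1,4)=@, (2,2)=%, (2,4)=@, (3,2)=%, (3,3)=%, (3,4)=%.
Same type (@): 4 of 8.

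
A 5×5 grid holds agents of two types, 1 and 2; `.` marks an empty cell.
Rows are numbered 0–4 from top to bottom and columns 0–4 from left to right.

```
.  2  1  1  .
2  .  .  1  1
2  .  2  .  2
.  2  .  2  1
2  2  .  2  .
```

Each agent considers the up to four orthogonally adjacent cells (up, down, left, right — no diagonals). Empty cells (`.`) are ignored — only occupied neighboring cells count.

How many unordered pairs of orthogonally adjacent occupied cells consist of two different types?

Scan each occupied cell's neighbors to the right and below so each pair is counted once.
Row 0: 2(0,1)–1(0,2)≠ 1(0,2)–1(0,3)= 1(0,3)–1(1,3)=  → 1/3 unlike.
Row 1: 2(1,0)–2(2,0)= 1(1,3)–1(1,4)= 1(1,4)–2(2,4)≠  → 1/3 unlike.
Row 2: 2(2,4)–1(3,4)≠  → 1/1 unlike.
Row 3: 2(3,1)–2(4,1)= 2(3,3)–1(3,4)≠ 2(3,3)–2(4,3)=  → 1/3 unlike.
Row 4: 2(4,0)–2(4,1)=  → 0/1 unlike.
Total adjacent occupied pairs: 11; unlike-type pairs: 4.

4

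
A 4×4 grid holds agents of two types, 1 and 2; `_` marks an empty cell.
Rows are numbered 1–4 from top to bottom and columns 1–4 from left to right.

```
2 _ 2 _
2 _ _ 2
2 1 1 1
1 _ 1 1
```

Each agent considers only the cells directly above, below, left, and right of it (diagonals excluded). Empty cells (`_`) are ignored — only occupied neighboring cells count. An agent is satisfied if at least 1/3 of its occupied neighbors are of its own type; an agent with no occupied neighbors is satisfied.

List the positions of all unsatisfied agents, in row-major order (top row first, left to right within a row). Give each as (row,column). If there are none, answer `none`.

(1,1)2 1/1 ✓
(1,3)2 0/0 ✓
(2,1)2 2/2 ✓
(2,4)2 0/1 ✗
(3,1)2 1/3 ✓
(3,2)1 1/2 ✓
(3,3)1 3/3 ✓
(3,4)1 2/3 ✓
(4,1)1 0/1 ✗
(4,3)1 2/2 ✓
(4,4)1 2/2 ✓

(2,4), (4,1)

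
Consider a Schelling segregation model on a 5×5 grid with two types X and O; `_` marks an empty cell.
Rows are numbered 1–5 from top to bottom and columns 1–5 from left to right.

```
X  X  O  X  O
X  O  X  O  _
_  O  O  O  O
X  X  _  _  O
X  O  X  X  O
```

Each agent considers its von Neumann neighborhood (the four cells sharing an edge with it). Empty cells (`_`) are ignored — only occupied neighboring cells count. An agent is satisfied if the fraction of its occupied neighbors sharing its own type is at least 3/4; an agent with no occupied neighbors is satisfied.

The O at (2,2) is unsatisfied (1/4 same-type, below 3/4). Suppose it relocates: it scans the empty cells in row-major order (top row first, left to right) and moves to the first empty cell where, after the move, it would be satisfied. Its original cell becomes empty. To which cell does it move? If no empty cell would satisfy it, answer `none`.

(2,5)

Vacating (2,2). Empty cells in order:
  (2,5): 3/3 same-type → satisfied — stop here.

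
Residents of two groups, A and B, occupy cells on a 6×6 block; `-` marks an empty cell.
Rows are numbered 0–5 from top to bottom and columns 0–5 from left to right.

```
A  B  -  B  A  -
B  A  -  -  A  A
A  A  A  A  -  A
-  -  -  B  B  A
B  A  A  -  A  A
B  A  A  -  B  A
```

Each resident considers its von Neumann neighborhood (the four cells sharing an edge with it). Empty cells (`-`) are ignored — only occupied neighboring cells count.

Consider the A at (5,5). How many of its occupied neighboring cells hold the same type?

Occupied neighbors of (5,5): (4,5)=A, (5,4)=B.
Same type (A): 1 of 2.

1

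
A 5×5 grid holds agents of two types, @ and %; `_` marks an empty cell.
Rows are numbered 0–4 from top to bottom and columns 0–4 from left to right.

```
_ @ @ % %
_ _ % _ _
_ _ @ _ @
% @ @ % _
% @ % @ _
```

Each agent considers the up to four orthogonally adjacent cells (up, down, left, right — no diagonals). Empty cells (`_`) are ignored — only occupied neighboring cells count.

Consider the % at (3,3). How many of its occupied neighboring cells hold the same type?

Occupied neighbors of (3,3): (4,3)=@, (3,2)=@.
Same type (%): 0 of 2.

0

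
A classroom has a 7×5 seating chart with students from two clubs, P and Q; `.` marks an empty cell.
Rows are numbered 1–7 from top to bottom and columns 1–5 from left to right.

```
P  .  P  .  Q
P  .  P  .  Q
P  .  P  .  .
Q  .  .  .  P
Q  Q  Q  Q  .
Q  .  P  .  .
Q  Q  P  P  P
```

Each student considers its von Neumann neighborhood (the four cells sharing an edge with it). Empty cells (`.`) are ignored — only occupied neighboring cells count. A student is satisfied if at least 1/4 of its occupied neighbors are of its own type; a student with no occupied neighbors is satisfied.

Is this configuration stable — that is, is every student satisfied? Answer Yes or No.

Row 1: (1,1)P 1/1 satisfied · (1,3)P 1/1 satisfied · (1,5)Q 1/1 satisfied
Row 2: (2,1)P 2/2 satisfied · (2,3)P 2/2 satisfied · (2,5)Q 1/1 satisfied
Row 3: (3,1)P 1/2 satisfied · (3,3)P 1/1 satisfied
Row 4: (4,1)Q 1/2 satisfied · (4,5)P 0/0 satisfied
Row 5: (5,1)Q 3/3 satisfied · (5,2)Q 2/2 satisfied · (5,3)Q 2/3 satisfied · (5,4)Q 1/1 satisfied
Row 6: (6,1)Q 2/2 satisfied · (6,3)P 1/2 satisfied
Row 7: (7,1)Q 2/2 satisfied · (7,2)Q 1/2 satisfied · (7,3)P 2/3 satisfied · (7,4)P 2/2 satisfied · (7,5)P 1/1 satisfied
All meet the threshold, so the configuration is stable.

Yes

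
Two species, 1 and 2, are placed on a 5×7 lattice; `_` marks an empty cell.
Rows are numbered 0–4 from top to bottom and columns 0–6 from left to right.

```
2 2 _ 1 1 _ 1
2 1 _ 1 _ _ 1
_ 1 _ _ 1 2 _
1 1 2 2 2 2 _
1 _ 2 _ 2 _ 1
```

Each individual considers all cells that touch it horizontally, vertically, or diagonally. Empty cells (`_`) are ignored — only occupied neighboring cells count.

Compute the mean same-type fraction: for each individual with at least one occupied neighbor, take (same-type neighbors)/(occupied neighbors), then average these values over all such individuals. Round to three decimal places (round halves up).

(0,0)2 2/3
(0,1)2 2/3
(0,3)1 2/2
(0,4)1 2/2
(0,6)1 1/1
(1,0)2 2/4
(1,1)1 1/4
(1,3)1 3/3
(1,6)1 1/2
(2,1)1 3/5
(2,4)1 1/5
(2,5)2 2/4
(3,0)1 3/3
(3,1)1 3/5
(3,2)2 2/4
(3,3)2 4/5
(3,4)2 4/5
(3,5)2 3/5
(4,0)1 2/2
(4,2)2 2/3
(4,4)2 3/3
(4,6)1 0/1
Sum over 22 individuals: 2/3 + 2/3 + 2/2 + 2/2 + 1/1 + 2/4 + 1/4 + 3/3 + 1/2 + 3/5 + 1/5 + 2/4 + 3/3 + 3/5 + 2/4 + 4/5 + 4/5 + 3/5 + 2/2 + 2/3 + 3/3 + 0/1 = 297/20; mean = 297/20 ÷ 22 = 27/40 = 0.675 → 0.675.

0.675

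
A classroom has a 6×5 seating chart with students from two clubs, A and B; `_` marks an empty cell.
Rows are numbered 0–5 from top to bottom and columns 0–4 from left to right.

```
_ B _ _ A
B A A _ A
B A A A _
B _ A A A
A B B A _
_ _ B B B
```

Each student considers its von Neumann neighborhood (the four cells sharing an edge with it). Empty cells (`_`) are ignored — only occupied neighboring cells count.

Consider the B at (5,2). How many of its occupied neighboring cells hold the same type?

Occupied neighbors of (5,2): (4,2)=B, (5,3)=B.
Same type (B): 2 of 2.

2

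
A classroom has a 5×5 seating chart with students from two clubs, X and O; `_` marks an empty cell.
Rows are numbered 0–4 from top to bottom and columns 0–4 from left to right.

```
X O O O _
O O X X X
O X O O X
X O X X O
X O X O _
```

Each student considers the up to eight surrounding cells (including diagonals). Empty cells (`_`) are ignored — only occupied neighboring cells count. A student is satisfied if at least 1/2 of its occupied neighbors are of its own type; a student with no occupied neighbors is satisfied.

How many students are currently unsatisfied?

Row 0: (0,0)X 0/3 unhappy · (0,1)O 3/5 ok · (0,2)O 3/5 ok · (0,3)O 1/4 unhappy
Row 1: (1,0)O 3/5 ok · (1,1)O 5/8 ok · (1,2)X 2/8 unhappy · (1,3)X 3/7 unhappy · (1,4)X 2/4 ok
Row 2: (2,0)O 3/5 ok · (2,1)X 3/8 unhappy · (2,2)O 3/8 unhappy · (2,3)O 2/8 unhappy · (2,4)X 3/5 ok
Row 3: (3,0)X 2/5 unhappy · (3,1)O 3/8 unhappy · (3,2)X 3/8 unhappy · (3,3)X 3/7 unhappy · (3,4)O 2/4 ok
Row 4: (4,0)X 1/3 unhappy · (4,1)O 1/5 unhappy · (4,2)X 2/5 unhappy · (4,3)O 1/4 unhappy
Unsatisfied: (0,0), (0,3), (1,2), (1,3), (2,1), (2,2), (2,3), (3,0), (3,1), (3,2), (3,3), (4,0), (4,1), (4,2), (4,3) — 15 in total.

15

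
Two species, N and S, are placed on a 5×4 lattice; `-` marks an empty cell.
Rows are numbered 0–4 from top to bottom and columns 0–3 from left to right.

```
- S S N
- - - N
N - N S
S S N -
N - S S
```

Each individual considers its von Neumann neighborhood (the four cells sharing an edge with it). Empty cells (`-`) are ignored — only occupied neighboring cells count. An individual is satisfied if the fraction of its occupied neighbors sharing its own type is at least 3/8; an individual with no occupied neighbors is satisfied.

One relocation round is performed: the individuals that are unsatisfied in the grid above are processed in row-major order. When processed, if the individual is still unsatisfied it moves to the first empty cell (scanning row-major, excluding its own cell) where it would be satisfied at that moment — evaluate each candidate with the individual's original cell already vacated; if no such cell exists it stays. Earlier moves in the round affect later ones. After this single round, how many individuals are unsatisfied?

1

Initially unsatisfied (in order): (2,0), (2,3), (3,0), (3,2), (4,0).
  (2,0) → (1,0).
  (2,3) → (0,0).
  (3,0): now satisfied by earlier moves; stays.
  (3,2) → (1,1).
  (4,0) → (1,2).
Resulting grid:
S S S N
N N N N
- - N -
S S - -
- - S S
Unsatisfied now: (0,2).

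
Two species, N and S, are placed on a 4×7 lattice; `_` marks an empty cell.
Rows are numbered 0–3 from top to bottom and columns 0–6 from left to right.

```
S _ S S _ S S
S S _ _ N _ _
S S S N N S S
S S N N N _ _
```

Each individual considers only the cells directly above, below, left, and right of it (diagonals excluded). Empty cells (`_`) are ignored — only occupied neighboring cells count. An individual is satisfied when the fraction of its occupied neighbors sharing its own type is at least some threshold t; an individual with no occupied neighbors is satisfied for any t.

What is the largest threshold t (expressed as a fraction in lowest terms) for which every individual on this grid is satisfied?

1/3

(0,0)S 1/1
(0,2)S 1/1
(0,3)S 1/1
(0,5)S 1/1
(0,6)S 1/1
(1,0)S 3/3
(1,1)S 2/2
(1,4)N 1/1
(2,0)S 3/3
(2,1)S 4/4
(2,2)S 1/3
(2,3)N 2/3
(2,4)N 3/4
(2,5)S 1/2
(2,6)S 1/1
(3,0)S 2/2
(3,1)S 2/3
(3,2)N 1/3
(3,3)N 3/3
(3,4)N 2/2
The smallest same-type fraction is 1/3 at (2,2), which reduces to 1/3. Any threshold above that leaves this individual unsatisfied.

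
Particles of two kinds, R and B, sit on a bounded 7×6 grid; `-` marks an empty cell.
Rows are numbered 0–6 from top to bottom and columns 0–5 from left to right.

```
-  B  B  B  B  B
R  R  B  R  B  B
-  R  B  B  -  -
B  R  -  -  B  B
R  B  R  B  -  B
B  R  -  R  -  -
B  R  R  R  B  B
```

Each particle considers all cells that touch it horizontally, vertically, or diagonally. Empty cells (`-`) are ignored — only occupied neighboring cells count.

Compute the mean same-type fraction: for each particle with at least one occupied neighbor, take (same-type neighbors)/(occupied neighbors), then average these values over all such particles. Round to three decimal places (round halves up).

Row 0: (0,1)B 2/4 · (0,2)B 3/5 · (0,3)B 4/5 · (0,4)B 4/5 · (0,5)B 3/3
Row 1: (1,0)R 2/3 · (1,1)R 2/6 · (1,2)B 5/8 · (1,3)R 0/7 · (1,4)B 5/6 · (1,5)B 3/3
Row 2: (2,1)R 3/6 · (2,2)B 2/6 · (2,3)B 4/5
Row 3: (3,0)B 1/4 · (3,1)R 3/6 · (3,4)B 4/4 · (3,5)B 2/2
Row 4: (4,0)R 2/5 · (4,1)B 2/6 · (4,2)R 3/5 · (4,3)B 1/3 · (4,5)B 2/2
Row 5: (5,0)B 2/5 · (5,1)R 4/7 · (5,3)R 3/5
Row 6: (6,0)B 1/3 · (6,1)R 2/4 · (6,2)R 4/4 · (6,3)R 2/3 · (6,4)B 1/3 · (6,5)B 1/1
Sum over 32 particles: 2/4 + 3/5 + 4/5 + 4/5 + 3/3 + 2/3 + 2/6 + 5/8 + 0/7 + 5/6 + 3/3 + 3/6 + 2/6 + 4/5 + 1/4 + 3/6 + 4/4 + 2/2 + 2/5 + 2/6 + 3/5 + 1/3 + 2/2 + 2/5 + 4/7 + 3/5 + 1/3 + 2/4 + 4/4 + 2/3 + 1/3 + 1/1 = 3295/168; mean = 3295/168 ÷ 32 = 3295/5376 = 0.612909… → 0.613.

0.613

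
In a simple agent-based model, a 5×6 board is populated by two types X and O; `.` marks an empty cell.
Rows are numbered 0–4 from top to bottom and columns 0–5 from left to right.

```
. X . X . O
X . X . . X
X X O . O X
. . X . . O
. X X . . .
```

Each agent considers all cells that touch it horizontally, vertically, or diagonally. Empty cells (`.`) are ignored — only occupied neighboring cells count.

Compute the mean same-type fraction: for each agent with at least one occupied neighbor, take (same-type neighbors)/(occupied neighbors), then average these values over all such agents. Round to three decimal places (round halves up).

0.653

(0,1)X 2/2
(0,3)X 1/1
(0,5)O 0/1
(1,0)X 3/3
(1,2)X 3/4
(1,5)X 1/3
(2,0)X 2/2
(2,1)X 4/5
(2,2)O 0/3
(2,4)O 1/3
(2,5)X 1/3
(3,2)X 3/4
(3,5)O 1/2
(4,1)X 2/2
(4,2)X 2/2
Sum over 15 agents: 2/2 + 1/1 + 0/1 + 3/3 + 3/4 + 1/3 + 2/2 + 4/5 + 0/3 + 1/3 + 1/3 + 3/4 + 1/2 + 2/2 + 2/2 = 49/5; mean = 49/5 ÷ 15 = 49/75 = 0.653333… → 0.653.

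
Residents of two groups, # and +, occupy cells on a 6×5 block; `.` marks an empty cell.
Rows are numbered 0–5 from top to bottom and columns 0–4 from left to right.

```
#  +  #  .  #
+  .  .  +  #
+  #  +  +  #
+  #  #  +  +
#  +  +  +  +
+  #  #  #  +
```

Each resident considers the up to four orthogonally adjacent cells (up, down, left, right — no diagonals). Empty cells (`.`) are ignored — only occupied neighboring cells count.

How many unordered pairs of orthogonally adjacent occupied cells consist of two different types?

21

Scan each occupied cell's neighbors to the right and below so each pair is counted once.
From row 0: 3 unlike of 4 pairs (running 3/4).
From row 1: 1 unlike of 4 pairs (running 4/8).
From row 2: 5 unlike of 9 pairs (running 9/17).
From row 3: 5 unlike of 9 pairs (running 14/26).
From row 4: 5 unlike of 9 pairs (running 19/35).
From row 5: 2 unlike of 4 pairs (running 21/39).
Total adjacent occupied pairs: 39; unlike-type pairs: 21.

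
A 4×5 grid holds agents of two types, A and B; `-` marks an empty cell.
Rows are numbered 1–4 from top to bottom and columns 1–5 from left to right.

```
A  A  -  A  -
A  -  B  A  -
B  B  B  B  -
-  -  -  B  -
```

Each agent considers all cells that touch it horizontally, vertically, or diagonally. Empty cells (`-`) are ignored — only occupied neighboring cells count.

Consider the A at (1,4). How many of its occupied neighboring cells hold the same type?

1

Occupied neighbors of (1,4): (2,3)=B, (2,4)=A.
Same type (A): 1 of 2.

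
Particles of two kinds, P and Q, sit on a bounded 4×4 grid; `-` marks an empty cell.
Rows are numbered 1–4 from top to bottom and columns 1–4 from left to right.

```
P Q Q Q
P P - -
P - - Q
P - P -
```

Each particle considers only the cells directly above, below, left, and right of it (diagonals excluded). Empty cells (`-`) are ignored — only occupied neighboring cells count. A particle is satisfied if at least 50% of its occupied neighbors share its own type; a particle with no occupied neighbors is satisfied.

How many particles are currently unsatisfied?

(1,1)P 1/2 ok
(1,2)Q 1/3 unhappy
(1,3)Q 2/2 ok
(1,4)Q 1/1 ok
(2,1)P 3/3 ok
(2,2)P 1/2 ok
(3,1)P 2/2 ok
(3,4)Q 0/0 ok
(4,1)P 1/1 ok
(4,3)P 0/0 ok
Unsatisfied: (1,2) — 1 in total.

1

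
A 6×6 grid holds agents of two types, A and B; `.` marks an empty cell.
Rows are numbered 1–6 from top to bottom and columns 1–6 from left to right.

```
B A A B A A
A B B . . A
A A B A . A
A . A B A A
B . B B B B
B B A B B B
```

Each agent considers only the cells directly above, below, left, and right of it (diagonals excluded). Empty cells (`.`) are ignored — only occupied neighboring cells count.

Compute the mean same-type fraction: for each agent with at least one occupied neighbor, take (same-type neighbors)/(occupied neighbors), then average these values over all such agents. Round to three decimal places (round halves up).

0.522

(1,1)B 0/2
(1,2)A 1/3
(1,3)A 1/3
(1,4)B 0/2
(1,5)A 1/2
(1,6)A 2/2
(2,1)A 1/3
(2,2)B 1/4
(2,3)B 2/3
(2,6)A 2/2
(3,1)A 3/3
(3,2)A 1/3
(3,3)B 1/4
(3,4)A 0/2
(3,6)A 2/2
(4,1)A 1/2
(4,3)A 0/3
(4,4)B 1/4
(4,5)A 1/3
(4,6)A 2/3
(5,1)B 1/2
(5,3)B 1/3
(5,4)B 4/4
(5,5)B 3/4
(5,6)B 2/3
(6,1)B 2/2
(6,2)B 1/2
(6,3)A 0/3
(6,4)B 2/3
(6,5)B 3/3
(6,6)B 2/2
Sum over 31 agents: 0/2 + 1/3 + 1/3 + 0/2 + 1/2 + 2/2 + 1/3 + 1/4 + 2/3 + 2/2 + 3/3 + 1/3 + 1/4 + 0/2 + 2/2 + 1/2 + 0/3 + 1/4 + 1/3 + 2/3 + 1/2 + 1/3 + 4/4 + 3/4 + 2/3 + 2/2 + 1/2 + 0/3 + 2/3 + 3/3 + 2/2 = 97/6; mean = 97/6 ÷ 31 = 97/186 = 0.521505… → 0.522.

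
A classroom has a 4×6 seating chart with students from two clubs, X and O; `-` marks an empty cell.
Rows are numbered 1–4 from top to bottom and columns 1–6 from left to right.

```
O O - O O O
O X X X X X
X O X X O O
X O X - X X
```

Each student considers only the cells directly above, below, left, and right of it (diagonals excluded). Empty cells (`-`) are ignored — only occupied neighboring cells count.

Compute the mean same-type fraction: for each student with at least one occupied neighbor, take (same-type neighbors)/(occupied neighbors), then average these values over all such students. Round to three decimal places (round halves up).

0.511

Row 1: (1,1)O 2/2 · (1,2)O 1/2 · (1,4)O 1/2 · (1,5)O 2/3 · (1,6)O 1/2
Row 2: (2,1)O 1/3 · (2,2)X 1/4 · (2,3)X 3/3 · (2,4)X 3/4 · (2,5)X 2/4 · (2,6)X 1/3
Row 3: (3,1)X 1/3 · (3,2)O 1/4 · (3,3)X 3/4 · (3,4)X 2/3 · (3,5)O 1/4 · (3,6)O 1/3
Row 4: (4,1)X 1/2 · (4,2)O 1/3 · (4,3)X 1/2 · (4,5)X 1/2 · (4,6)X 1/2
Sum over 22 students: 2/2 + 1/2 + 1/2 + 2/3 + 1/2 + 1/3 + 1/4 + 3/3 + 3/4 + 2/4 + 1/3 + 1/3 + 1/4 + 3/4 + 2/3 + 1/4 + 1/3 + 1/2 + 1/3 + 1/2 + 1/2 + 1/2 = 45/4; mean = 45/4 ÷ 22 = 45/88 = 0.511363… → 0.511.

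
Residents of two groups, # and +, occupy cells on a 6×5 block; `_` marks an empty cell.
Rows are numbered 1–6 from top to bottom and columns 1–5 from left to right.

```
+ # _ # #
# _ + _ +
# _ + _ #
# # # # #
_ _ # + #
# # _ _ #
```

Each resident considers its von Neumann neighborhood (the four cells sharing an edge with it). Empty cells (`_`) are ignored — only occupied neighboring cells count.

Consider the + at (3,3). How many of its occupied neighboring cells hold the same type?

Occupied neighbors of (3,3): (2,3)=+, (4,3)=#.
Same type (+): 1 of 2.

1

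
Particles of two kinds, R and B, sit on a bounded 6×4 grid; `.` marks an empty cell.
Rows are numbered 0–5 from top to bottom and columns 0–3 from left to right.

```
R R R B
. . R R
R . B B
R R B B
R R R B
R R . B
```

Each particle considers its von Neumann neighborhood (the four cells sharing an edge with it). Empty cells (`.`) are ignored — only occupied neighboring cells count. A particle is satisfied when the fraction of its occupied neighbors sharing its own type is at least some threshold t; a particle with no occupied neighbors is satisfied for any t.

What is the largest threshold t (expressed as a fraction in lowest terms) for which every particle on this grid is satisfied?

Row 0: (0,0)R 1/1 · (0,1)R 2/2 · (0,2)R 2/3 · (0,3)B 0/2
Row 1: (1,2)R 2/3 · (1,3)R 1/3
Row 2: (2,0)R 1/1 · (2,2)B 2/3 · (2,3)B 2/3
Row 3: (3,0)R 3/3 · (3,1)R 2/3 · (3,2)B 2/4 · (3,3)B 3/3
Row 4: (4,0)R 3/3 · (4,1)R 4/4 · (4,2)R 1/3 · (4,3)B 2/3
Row 5: (5,0)R 2/2 · (5,1)R 2/2 · (5,3)B 1/1
The smallest same-type fraction is 0/2 at (0,3), which reduces to 0/1. Any threshold above that leaves this particle unsatisfied.

0/1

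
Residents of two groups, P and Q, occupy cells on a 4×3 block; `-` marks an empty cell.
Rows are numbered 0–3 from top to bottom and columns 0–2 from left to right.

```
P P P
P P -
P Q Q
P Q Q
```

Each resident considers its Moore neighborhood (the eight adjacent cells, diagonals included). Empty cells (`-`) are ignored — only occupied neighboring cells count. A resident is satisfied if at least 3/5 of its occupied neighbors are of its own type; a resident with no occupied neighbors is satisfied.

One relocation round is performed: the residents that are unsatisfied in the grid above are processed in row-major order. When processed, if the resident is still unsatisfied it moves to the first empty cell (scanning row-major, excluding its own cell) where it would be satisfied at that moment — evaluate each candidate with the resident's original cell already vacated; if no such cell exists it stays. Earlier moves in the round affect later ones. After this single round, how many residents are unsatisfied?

Initially unsatisfied (in order): (2,1), (3,0).
  (2,1): no empty cell satisfies it; stays.
  (3,0) → (1,2).
Resulting grid:
P P P
P P P
P Q Q
- Q Q
Unsatisfied now: (2,0), (2,1).

2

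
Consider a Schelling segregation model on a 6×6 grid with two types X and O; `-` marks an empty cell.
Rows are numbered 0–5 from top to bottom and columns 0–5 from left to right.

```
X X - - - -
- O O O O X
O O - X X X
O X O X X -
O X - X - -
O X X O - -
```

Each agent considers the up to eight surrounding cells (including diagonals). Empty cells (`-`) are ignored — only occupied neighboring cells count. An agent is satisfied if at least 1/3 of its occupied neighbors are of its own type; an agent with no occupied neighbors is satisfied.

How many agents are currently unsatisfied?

Row 0: (0,0)X 1/2 ✓ · (0,1)X 1/3 ✓
Row 1: (1,1)O 3/5 ✓ · (1,2)O 3/5 ✓ · (1,3)O 2/4 ✓ · (1,4)O 1/5 ✗ · (1,5)X 2/3 ✓
Row 2: (2,0)O 3/4 ✓ · (2,1)O 5/6 ✓ · (2,3)X 3/7 ✓ · (2,4)X 5/7 ✓ · (2,5)X 3/4 ✓
Row 3: (3,0)O 3/5 ✓ · (3,1)X 1/6 ✗ · (3,2)O 1/6 ✗ · (3,3)X 4/5 ✓ · (3,4)X 5/5 ✓
Row 4: (4,0)O 2/5 ✓ · (4,1)X 3/7 ✓ · (4,3)X 3/5 ✓
Row 5: (5,0)O 1/3 ✓ · (5,1)X 2/4 ✓ · (5,2)X 3/4 ✓ · (5,3)O 0/2 ✗
Unsatisfied: (1,4), (3,1), (3,2), (5,3) — 4 in total.

4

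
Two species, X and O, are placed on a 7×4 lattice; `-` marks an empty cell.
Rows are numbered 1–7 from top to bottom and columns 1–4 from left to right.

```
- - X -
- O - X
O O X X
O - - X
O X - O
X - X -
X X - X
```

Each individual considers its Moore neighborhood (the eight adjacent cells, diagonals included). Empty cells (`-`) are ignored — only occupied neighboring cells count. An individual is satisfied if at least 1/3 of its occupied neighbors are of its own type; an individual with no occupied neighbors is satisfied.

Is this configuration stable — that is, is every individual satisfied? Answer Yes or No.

No

(1,3)X 1/2 satisfied
(2,2)O 2/4 satisfied
(2,4)X 3/3 satisfied
(3,1)O 3/3 satisfied
(3,2)O 3/4 satisfied
(3,3)X 3/5 satisfied
(3,4)X 3/3 satisfied
(4,1)O 3/4 satisfied
(4,4)X 2/3 satisfied
(5,1)O 1/3 satisfied
(5,2)X 2/4 satisfied
(5,4)O 0/2 not
(6,1)X 3/4 satisfied
(6,3)X 3/4 satisfied
(7,1)X 2/2 satisfied
(7,2)X 3/3 satisfied
(7,4)X 1/1 satisfied
For instance (5,4) has only 0/2 same-type neighbors, below 1/3.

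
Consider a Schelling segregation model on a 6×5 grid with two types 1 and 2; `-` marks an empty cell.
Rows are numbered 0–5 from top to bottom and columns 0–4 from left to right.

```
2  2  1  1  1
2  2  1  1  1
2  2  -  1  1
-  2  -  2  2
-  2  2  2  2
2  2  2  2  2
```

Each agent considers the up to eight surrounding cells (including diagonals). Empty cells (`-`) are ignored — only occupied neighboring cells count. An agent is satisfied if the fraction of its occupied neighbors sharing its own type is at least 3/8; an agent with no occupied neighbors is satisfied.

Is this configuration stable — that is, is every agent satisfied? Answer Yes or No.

Yes

Row 0: (0,0)2 3/3 ✓ · (0,1)2 3/5 ✓ · (0,2)1 3/5 ✓ · (0,3)1 5/5 ✓ · (0,4)1 3/3 ✓
Row 1: (1,0)2 5/5 ✓ · (1,1)2 5/7 ✓ · (1,2)1 4/7 ✓ · (1,3)1 7/7 ✓ · (1,4)1 5/5 ✓
Row 2: (2,0)2 4/4 ✓ · (2,1)2 4/5 ✓ · (2,3)1 4/6 ✓ · (2,4)1 3/5 ✓
Row 3: (3,1)2 4/4 ✓ · (3,3)2 4/6 ✓ · (3,4)2 3/5 ✓
Row 4: (4,1)2 5/5 ✓ · (4,2)2 7/7 ✓ · (4,3)2 7/7 ✓ · (4,4)2 5/5 ✓
Row 5: (5,0)2 2/2 ✓ · (5,1)2 4/4 ✓ · (5,2)2 5/5 ✓ · (5,3)2 5/5 ✓ · (5,4)2 3/3 ✓
All meet the threshold, so the configuration is stable.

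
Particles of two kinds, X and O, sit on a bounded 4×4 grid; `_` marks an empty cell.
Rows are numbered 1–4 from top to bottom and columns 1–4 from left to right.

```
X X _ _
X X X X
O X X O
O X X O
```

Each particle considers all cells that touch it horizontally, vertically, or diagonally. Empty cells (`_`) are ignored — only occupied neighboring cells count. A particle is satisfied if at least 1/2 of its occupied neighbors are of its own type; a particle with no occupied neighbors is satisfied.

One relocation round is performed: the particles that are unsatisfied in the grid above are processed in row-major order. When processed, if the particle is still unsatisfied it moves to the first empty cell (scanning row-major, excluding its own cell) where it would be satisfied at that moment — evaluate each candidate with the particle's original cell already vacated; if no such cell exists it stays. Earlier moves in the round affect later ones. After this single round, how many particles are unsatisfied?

Initially unsatisfied (in order): (3,1), (3,4), (4,1), (4,4).
  (3,1): no empty cell satisfies it; stays.
  (3,4): no empty cell satisfies it; stays.
  (4,1): no empty cell satisfies it; stays.
  (4,4): no empty cell satisfies it; stays.
Resulting grid:
X X _ _
X X X X
O X X O
O X X O
Unsatisfied now: (3,1), (3,4), (4,1), (4,4).

4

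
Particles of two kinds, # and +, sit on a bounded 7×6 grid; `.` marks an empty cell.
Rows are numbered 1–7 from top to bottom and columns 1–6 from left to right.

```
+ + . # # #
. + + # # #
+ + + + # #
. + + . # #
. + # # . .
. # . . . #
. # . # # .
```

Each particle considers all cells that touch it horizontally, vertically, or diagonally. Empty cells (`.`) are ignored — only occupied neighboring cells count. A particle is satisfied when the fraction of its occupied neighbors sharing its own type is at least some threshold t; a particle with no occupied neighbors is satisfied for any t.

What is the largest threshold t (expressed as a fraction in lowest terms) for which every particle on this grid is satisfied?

Row 1: (1,1)+ 2/2 · (1,2)+ 3/3 · (1,4)# 3/4 · (1,5)# 5/5 · (1,6)# 3/3
Row 2: (2,2)+ 6/6 · (2,3)+ 5/7 · (2,4)# 4/7 · (2,5)# 7/8 · (2,6)# 5/5
Row 3: (3,1)+ 3/3 · (3,2)+ 6/6 · (3,3)+ 6/7 · (3,4)+ 3/7 · (3,5)# 6/7 · (3,6)# 5/5
Row 4: (4,2)+ 5/6 · (4,3)+ 5/7 · (4,5)# 4/5 · (4,6)# 3/3
Row 5: (5,2)+ 2/4 · (5,3)# 2/5 · (5,4)# 2/3
Row 6: (6,2)# 2/3 · (6,6)# 1/1
Row 7: (7,2)# 1/1 · (7,4)# 1/1 · (7,5)# 2/2
The smallest same-type fraction is 2/5 at (5,3), which reduces to 2/5. Any threshold above that leaves this particle unsatisfied.

2/5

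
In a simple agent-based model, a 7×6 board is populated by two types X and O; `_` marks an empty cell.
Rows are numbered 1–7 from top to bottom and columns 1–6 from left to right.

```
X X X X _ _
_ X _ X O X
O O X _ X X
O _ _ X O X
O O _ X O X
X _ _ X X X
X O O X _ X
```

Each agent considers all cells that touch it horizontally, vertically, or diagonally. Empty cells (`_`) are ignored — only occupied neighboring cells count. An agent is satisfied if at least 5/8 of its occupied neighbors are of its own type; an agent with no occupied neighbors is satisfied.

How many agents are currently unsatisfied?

Row 1: (1,1)X 2/2 satisfied · (1,2)X 3/3 satisfied · (1,3)X 4/4 satisfied · (1,4)X 2/3 satisfied
Row 2: (2,2)X 4/6 satisfied · (2,4)X 4/5 satisfied · (2,5)O 0/5 not · (2,6)X 2/3 satisfied
Row 3: (3,1)O 2/3 satisfied · (3,2)O 2/4 not · (3,3)X 3/4 satisfied · (3,5)X 5/7 satisfied · (3,6)X 3/5 not
Row 4: (4,1)O 4/4 satisfied · (4,4)X 3/5 not · (4,5)O 1/7 not · (4,6)X 3/5 not
Row 5: (5,1)O 2/3 satisfied · (5,2)O 2/3 satisfied · (5,4)X 3/5 not · (5,5)O 1/8 not · (5,6)X 3/5 not
Row 6: (6,1)X 1/4 not · (6,4)X 3/5 not · (6,5)X 6/7 satisfied · (6,6)X 3/4 satisfied
Row 7: (7,1)X 1/2 not · (7,2)O 1/3 not · (7,3)O 1/3 not · (7,4)X 2/3 satisfied · (7,6)X 2/2 satisfied
Unsatisfied: (2,5), (3,2), (3,6), (4,4), (4,5), (4,6), (5,4), (5,5), (5,6), (6,1), (6,4), (7,1), (7,2), (7,3) — 14 in total.

14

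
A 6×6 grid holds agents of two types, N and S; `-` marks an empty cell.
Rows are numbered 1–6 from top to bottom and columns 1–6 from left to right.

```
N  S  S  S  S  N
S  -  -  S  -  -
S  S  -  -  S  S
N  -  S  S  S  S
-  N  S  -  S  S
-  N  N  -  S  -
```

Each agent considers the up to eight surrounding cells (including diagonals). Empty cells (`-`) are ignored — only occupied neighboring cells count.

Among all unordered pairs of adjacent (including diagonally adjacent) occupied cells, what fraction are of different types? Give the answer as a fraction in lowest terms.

Scan each occupied cell's neighbors to the right and below (and the two forward diagonals) so each pair is counted once.
From row 1: 3 unlike of 10 pairs (running 3/10).
From row 2: 0 unlike of 3 pairs (running 3/13).
From row 3: 2 unlike of 10 pairs (running 5/23).
From row 4: 1 unlike of 12 pairs (running 6/35).
From row 5: 3 unlike of 8 pairs (running 9/43).
From row 6: 0 unlike of 1 pairs (running 9/44).
Total adjacent occupied pairs: 44; unlike-type pairs: 9.
9/44 is already in lowest terms.

9/44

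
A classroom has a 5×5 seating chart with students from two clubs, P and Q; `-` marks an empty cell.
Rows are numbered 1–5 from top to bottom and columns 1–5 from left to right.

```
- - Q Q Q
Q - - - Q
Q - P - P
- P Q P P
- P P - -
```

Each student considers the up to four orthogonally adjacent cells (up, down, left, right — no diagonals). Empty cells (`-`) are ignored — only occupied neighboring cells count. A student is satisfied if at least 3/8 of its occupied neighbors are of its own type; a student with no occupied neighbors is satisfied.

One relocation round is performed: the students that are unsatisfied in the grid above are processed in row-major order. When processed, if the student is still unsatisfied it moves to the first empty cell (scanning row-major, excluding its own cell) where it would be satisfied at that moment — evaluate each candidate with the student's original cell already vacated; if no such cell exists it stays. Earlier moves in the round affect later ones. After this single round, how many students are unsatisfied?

Initially unsatisfied (in order): (3,3), (4,3).
  (3,3) → (3,2).
  (4,3) → (1,1).
Resulting grid:
Q - Q Q Q
Q - - - Q
Q P - - P
- P - P P
- P P - -
All satisfied now.

0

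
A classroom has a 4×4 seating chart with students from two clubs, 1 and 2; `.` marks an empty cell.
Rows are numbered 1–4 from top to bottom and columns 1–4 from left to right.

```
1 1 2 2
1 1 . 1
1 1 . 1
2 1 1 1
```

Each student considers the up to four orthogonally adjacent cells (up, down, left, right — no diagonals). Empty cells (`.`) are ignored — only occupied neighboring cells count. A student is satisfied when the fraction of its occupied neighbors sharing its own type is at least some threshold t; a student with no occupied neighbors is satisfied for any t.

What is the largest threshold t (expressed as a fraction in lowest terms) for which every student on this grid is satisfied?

0/1

(1,1)1 2/2
(1,2)1 2/3
(1,3)2 1/2
(1,4)2 1/2
(2,1)1 3/3
(2,2)1 3/3
(2,4)1 1/2
(3,1)1 2/3
(3,2)1 3/3
(3,4)1 2/2
(4,1)2 0/2
(4,2)1 2/3
(4,3)1 2/2
(4,4)1 2/2
The smallest same-type fraction is 0/2 at (4,1), which reduces to 0/1. Any threshold above that leaves this student unsatisfied.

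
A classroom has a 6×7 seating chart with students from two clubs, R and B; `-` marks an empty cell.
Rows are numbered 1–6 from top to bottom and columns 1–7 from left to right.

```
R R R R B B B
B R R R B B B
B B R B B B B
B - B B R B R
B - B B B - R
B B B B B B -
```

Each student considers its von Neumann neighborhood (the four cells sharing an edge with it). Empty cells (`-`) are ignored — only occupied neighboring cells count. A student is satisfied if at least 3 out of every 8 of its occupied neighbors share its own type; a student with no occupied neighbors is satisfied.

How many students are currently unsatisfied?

Row 1: (1,1)R 1/2 satisfied · (1,2)R 3/3 satisfied · (1,3)R 3/3 satisfied · (1,4)R 2/3 satisfied · (1,5)B 2/3 satisfied · (1,6)B 3/3 satisfied · (1,7)B 2/2 satisfied
Row 2: (2,1)B 1/3 not · (2,2)R 2/4 satisfied · (2,3)R 4/4 satisfied · (2,4)R 2/4 satisfied · (2,5)B 3/4 satisfied · (2,6)B 4/4 satisfied · (2,7)B 3/3 satisfied
Row 3: (3,1)B 3/3 satisfied · (3,2)B 1/3 not · (3,3)R 1/4 not · (3,4)B 2/4 satisfied · (3,5)B 3/4 satisfied · (3,6)B 4/4 satisfied · (3,7)B 2/3 satisfied
Row 4: (4,1)B 2/2 satisfied · (4,3)B 2/3 satisfied · (4,4)B 3/4 satisfied · (4,5)R 0/4 not · (4,6)B 1/3 not · (4,7)R 1/3 not
Row 5: (5,1)B 2/2 satisfied · (5,3)B 3/3 satisfied · (5,4)B 4/4 satisfied · (5,5)B 2/3 satisfied · (5,7)R 1/1 satisfied
Row 6: (6,1)B 2/2 satisfied · (6,2)B 2/2 satisfied · (6,3)B 3/3 satisfied · (6,4)B 3/3 satisfied · (6,5)B 3/3 satisfied · (6,6)B 1/1 satisfied
Unsatisfied: (2,1), (3,2), (3,3), (4,5), (4,6), (4,7) — 6 in total.

6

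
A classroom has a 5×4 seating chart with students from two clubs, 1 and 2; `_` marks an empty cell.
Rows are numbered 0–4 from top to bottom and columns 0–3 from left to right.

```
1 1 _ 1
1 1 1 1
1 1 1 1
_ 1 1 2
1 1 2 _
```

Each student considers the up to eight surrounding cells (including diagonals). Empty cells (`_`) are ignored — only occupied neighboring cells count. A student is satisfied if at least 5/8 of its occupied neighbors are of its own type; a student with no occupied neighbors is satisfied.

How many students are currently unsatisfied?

(0,0)1 3/3 ✓
(0,1)1 4/4 ✓
(0,3)1 2/2 ✓
(1,0)1 5/5 ✓
(1,1)1 7/7 ✓
(1,2)1 7/7 ✓
(1,3)1 4/4 ✓
(2,0)1 4/4 ✓
(2,1)1 7/7 ✓
(2,2)1 7/8 ✓
(2,3)1 4/5 ✓
(3,1)1 6/7 ✓
(3,2)1 5/7 ✓
(3,3)2 1/4 ✗
(4,0)1 2/2 ✓
(4,1)1 3/4 ✓
(4,2)2 1/4 ✗
Unsatisfied: (3,3), (4,2) — 2 in total.

2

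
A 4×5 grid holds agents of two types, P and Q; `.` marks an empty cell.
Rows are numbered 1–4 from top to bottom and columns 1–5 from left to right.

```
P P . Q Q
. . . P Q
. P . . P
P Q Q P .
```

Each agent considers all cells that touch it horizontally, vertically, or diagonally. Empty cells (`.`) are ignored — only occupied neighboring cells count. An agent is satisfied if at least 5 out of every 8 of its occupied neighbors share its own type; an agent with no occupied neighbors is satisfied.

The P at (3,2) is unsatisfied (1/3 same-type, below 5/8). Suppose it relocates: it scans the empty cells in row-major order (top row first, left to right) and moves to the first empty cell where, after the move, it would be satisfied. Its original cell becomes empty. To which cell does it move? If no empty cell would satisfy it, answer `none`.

(1,3)

Vacating (3,2). Empty cells in order:
  (1,3): 2/3 same-type → satisfied — stop here.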